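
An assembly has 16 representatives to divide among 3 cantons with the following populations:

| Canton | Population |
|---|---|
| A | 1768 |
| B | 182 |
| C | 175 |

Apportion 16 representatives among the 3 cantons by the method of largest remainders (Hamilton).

A 13; B 2; C 1

Standard divisor: 2125 ÷ 16 ≈ 132.812.
Standard quotas: A 13.312, B 1.370, C 1.318.
Lower quotas: A 13, B 1, C 1 (sum 15, leaving 1 seat).
Remainders in descending order: B 0.370, C 0.318, A 0.312.
The surplus seat goes to B.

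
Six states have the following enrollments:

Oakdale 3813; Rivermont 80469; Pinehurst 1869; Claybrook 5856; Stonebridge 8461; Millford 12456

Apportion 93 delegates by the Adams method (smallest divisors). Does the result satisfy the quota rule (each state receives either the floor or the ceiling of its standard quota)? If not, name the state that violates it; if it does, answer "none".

Standard quotas: Oakdale 3.140, Rivermont 66.271, Pinehurst 1.539, Claybrook 4.823, Stonebridge 6.968, Millford 10.258.
Adams allocation: Oakdale 4, Rivermont 65, Pinehurst 2, Claybrook 5, Stonebridge 7, Millford 10.
Rivermont has quota 66.271 (lower 66, upper 67) but receives 65 — outside the quota interval.

Rivermont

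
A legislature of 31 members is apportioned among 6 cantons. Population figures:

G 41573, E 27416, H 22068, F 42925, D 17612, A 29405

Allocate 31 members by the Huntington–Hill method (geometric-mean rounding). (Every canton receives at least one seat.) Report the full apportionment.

G: 7, E: 5, H: 4, F: 7, D: 3, A: 5

With divisor 5933: modified quotas G 7.007, E 4.621, H 3.720, F 7.235, D 2.968, A 4.956.
Geometric-mean thresholds: G √(7·8)=7.483, E √(4·5)=4.472, H √(3·4)=3.464, F √(7·8)=7.483, D √(2·3)=2.449, A √(4·5)=4.472.
Each quota rounded against its threshold gives G 7, E 5, H 4, F 7, D 3, A 5 (total 31).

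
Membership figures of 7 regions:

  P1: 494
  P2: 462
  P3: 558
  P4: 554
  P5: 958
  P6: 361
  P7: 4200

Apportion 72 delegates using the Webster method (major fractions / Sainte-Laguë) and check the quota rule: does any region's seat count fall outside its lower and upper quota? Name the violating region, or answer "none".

P7

Standard quotas: P1 4.688, P2 4.384, P3 5.295, P4 5.257, P5 9.091, P6 3.426, P7 39.858.
Webster allocation: P1 5, P2 4, P3 5, P4 5, P5 9, P6 3, P7 41.
P7 has quota 39.858 (lower 39, upper 40) but receives 41 — outside the quota interval.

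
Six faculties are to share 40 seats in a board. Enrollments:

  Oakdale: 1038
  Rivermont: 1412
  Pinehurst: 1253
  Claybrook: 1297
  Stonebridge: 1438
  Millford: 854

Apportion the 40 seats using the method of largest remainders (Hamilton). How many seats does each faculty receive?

Oakdale: 6, Rivermont: 8, Pinehurst: 7, Claybrook: 7, Stonebridge: 8, Millford: 4

Total 7292; standard divisor 7292/40 ≈ 182.3.
Standard quotas: Oakdale 5.694, Rivermont 7.745, Pinehurst 6.873, Claybrook 7.115, Stonebridge 7.888, Millford 4.685.
Lower quotas: Oakdale 5, Rivermont 7, Pinehurst 6, Claybrook 7, Stonebridge 7, Millford 4 (sum 36, leaving 4 seats).
Remainders in descending order: Stonebridge 0.888, Pinehurst 0.873, Rivermont 0.745, Oakdale 0.694, Millford 0.685, Claybrook 0.115.
The surplus seats go to Stonebridge, Pinehurst, Rivermont, Oakdale.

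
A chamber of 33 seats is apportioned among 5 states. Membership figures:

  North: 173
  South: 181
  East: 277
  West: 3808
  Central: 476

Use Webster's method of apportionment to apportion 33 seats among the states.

Standard divisor 4915/33 ≈ 148.939; standard quotas: North 1.162, South 1.215, East 1.860, West 25.567, Central 3.196.
Rounding to the nearest integer gives North 1, South 1, East 2, West 26, Central 3 — total 33, matching the house size, so no adjustment is needed.

North=1, South=1, East=2, West=26, Central=3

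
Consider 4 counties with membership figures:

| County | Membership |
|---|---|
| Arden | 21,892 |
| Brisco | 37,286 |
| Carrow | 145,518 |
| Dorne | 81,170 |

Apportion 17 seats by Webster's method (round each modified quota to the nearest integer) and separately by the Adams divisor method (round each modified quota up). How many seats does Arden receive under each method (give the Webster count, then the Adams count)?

1 and 2

Webster: Arden 1, Brisco 2, Carrow 9, Dorne 5.
Adams: Arden 2, Brisco 2, Carrow 8, Dorne 5.
Arden gets 1 under Webster and 2 under Adams.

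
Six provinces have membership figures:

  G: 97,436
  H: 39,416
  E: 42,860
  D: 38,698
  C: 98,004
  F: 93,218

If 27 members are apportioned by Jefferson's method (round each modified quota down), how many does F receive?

Standard divisor 409632/27 ≈ 15171.556; standard quotas: G 6.422, H 2.598, E 2.825, D 2.551, C 6.460, F 6.144.
Rounding down gives 6, 2, 2, 2, 6, 6 = 24 seats, so the divisor must be adjusted.
With modified divisor 13600: modified quotas G 7.164, H 2.898, E 3.151, D 2.845, C 7.206, F 6.854.
Rounding down: G 7, H 2, E 3, D 2, C 7, F 6 (total 27).
F receives 6.

6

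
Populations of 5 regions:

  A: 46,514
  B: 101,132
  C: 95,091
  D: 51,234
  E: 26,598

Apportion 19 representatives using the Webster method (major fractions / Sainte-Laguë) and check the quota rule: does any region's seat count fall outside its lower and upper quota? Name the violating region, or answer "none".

Standard quotas: A 2.757, B 5.994, C 5.636, D 3.037, E 1.576.
Webster allocation: A 3, B 6, C 5, D 3, E 2.
Every allocation lies between the lower and upper quota.

none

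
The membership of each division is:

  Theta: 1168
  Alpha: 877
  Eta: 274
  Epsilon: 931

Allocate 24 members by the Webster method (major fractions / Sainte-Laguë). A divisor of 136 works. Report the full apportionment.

Theta 9, Alpha 6, Eta 2, Epsilon 7

With modified divisor 136: modified quotas Theta 8.588, Alpha 6.449, Eta 2.015, Epsilon 6.846.
Rounding to the nearest integer: Theta 9, Alpha 6, Eta 2, Epsilon 7 (total 24).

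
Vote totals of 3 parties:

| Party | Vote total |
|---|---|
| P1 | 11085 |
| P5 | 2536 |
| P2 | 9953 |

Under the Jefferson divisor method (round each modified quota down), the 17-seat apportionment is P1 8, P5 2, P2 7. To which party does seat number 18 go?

Priority for the next seat is population ÷ (current seats + 1).
Priorities: P1 1231.667, P5 845.333, P2 1244.125.
Highest priority: P2.

P2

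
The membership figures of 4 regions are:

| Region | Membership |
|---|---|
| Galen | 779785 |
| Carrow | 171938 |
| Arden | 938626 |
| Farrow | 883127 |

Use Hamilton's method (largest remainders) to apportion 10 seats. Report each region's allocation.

Total 2773476; standard divisor 2773476/10 ≈ 277347.6.
Standard quotas: Galen 2.8116, Carrow 0.6199, Arden 3.3843, Farrow 3.1842.
Lower quotas: Galen 2, Carrow 0, Arden 3, Farrow 3 (sum 8, leaving 2 seats).
Remainders in descending order: Galen 0.8116, Carrow 0.6199, Arden 0.3843, Farrow 0.1842.
The surplus seats go to Galen, Carrow.

Galen 3, Carrow 1, Arden 3, Farrow 3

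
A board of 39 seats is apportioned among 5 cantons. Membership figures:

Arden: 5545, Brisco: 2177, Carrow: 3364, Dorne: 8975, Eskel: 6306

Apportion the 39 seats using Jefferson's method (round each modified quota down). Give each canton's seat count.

Arden=8, Brisco=3, Carrow=5, Dorne=14, Eskel=9

Standard divisor 26367/39 ≈ 676.077; standard quotas: Arden 8.202, Brisco 3.220, Carrow 4.976, Dorne 13.275, Eskel 9.327.
Rounding down gives 8, 3, 4, 13, 9 = 37 seats, so the divisor must be adjusted.
With modified divisor 640: modified quotas Arden 8.664, Brisco 3.402, Carrow 5.256, Dorne 14.023, Eskel 9.853.
Rounding down: Arden 8, Brisco 3, Carrow 5, Dorne 14, Eskel 9 (total 39).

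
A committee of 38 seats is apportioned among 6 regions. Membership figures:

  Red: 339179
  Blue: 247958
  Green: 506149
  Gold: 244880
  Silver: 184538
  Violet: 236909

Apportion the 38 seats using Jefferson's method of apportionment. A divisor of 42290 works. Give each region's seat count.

Red=8, Blue=5, Green=11, Gold=5, Silver=4, Violet=5

With modified divisor 42290: modified quotas Red 8.020, Blue 5.863, Green 11.969, Gold 5.790, Silver 4.364, Violet 5.602.
Rounding down: Red 8, Blue 5, Green 11, Gold 5, Silver 4, Violet 5 (total 38).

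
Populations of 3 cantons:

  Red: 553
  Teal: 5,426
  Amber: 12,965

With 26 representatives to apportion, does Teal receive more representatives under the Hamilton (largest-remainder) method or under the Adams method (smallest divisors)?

Adams

Hamilton: Red 1, Teal 7, Amber 18.
Adams: Red 1, Teal 8, Amber 17.
Teal gets 7 under Hamilton and 8 under Adams.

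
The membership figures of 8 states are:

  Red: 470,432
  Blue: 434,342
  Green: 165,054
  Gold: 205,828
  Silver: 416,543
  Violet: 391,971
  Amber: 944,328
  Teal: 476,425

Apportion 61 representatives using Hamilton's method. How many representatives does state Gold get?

Standard divisor: 3504923 ÷ 61 ≈ 57457.754.
Standard quotas: Red 8.1874, Blue 7.5593, Green 2.8726, Gold 3.5822, Silver 7.2496, Violet 6.8219, Amber 16.4352, Teal 8.2917.
Lower quotas: Red 8, Blue 7, Green 2, Gold 3, Silver 7, Violet 6, Amber 16, Teal 8 (sum 57, leaving 4 seats).
Remainders in descending order: Green 0.8726, Violet 0.8219, Gold 0.5822, Blue 0.5593, Amber 0.4352, Teal 0.2917, Silver 0.2496, Red 0.1874.
Largest remainders: Green, Violet, Gold, Blue receive the extra seats.
Gold receives 4.

4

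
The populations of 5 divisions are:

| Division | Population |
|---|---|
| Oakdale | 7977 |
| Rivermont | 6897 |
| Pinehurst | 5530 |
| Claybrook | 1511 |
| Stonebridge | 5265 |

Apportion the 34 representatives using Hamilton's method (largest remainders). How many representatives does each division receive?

Oakdale=10, Rivermont=9, Pinehurst=7, Claybrook=2, Stonebridge=6

Standard divisor: 27180 ÷ 34 ≈ 799.412.
Standard quotas: Oakdale 9.9786, Rivermont 8.6276, Pinehurst 6.9176, Claybrook 1.8901, Stonebridge 6.5861.
Lower quotas: Oakdale 9, Rivermont 8, Pinehurst 6, Claybrook 1, Stonebridge 6 (sum 30, leaving 4 seats).
Remainders in descending order: Oakdale 0.9786, Pinehurst 0.9176, Claybrook 0.8901, Rivermont 0.6276, Stonebridge 0.5861.
The surplus seats go to Oakdale, Pinehurst, Claybrook, Rivermont.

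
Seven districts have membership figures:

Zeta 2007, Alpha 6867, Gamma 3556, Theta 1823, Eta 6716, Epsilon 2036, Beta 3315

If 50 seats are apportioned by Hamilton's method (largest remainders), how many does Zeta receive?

4

Standard divisor: 26320 ÷ 50 ≈ 526.4.
Standard quotas: Zeta 3.8127, Alpha 13.0452, Gamma 6.7553, Theta 3.4631, Eta 12.7584, Epsilon 3.8678, Beta 6.2975.
Lower quotas: Zeta 3, Alpha 13, Gamma 6, Theta 3, Eta 12, Epsilon 3, Beta 6 (sum 46, leaving 4 seats).
Remainders in descending order: Epsilon 0.8678, Zeta 0.8127, Eta 0.7584, Gamma 0.7553, Theta 0.4631, Beta 0.2975, Alpha 0.0452.
The surplus seats go to Epsilon, Zeta, Eta, Gamma.
Zeta receives 4.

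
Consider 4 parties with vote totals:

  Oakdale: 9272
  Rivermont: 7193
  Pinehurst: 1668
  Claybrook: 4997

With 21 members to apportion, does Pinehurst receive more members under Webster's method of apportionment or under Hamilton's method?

Webster

Webster: Oakdale 8, Rivermont 6, Pinehurst 2, Claybrook 5.
Hamilton: Oakdale 8, Rivermont 7, Pinehurst 1, Claybrook 5.
Pinehurst gets 2 under Webster and 1 under Hamilton.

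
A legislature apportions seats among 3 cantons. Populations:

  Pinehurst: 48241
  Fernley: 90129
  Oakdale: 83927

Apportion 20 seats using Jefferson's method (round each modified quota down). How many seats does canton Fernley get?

8

Standard divisor 222297/20 ≈ 11114.85; standard quotas: Pinehurst 4.340, Fernley 8.109, Oakdale 7.551.
Rounding down gives 4, 8, 7 = 19 seats, so the divisor must be adjusted.
With modified divisor 10300: modified quotas Pinehurst 4.684, Fernley 8.750, Oakdale 8.148.
Rounding down: Pinehurst 4, Fernley 8, Oakdale 8 (total 20).
Fernley receives 8.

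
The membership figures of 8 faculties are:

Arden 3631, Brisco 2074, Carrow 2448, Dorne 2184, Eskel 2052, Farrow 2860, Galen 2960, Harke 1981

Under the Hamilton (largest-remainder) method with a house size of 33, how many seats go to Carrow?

4

Total 20190; standard divisor 20190/33 ≈ 611.818.
Standard quotas: Arden 5.935, Brisco 3.390, Carrow 4.001, Dorne 3.570, Eskel 3.354, Farrow 4.675, Galen 4.838, Harke 3.238.
Lower quotas: Arden 5, Brisco 3, Carrow 4, Dorne 3, Eskel 3, Farrow 4, Galen 4, Harke 3 (sum 29, leaving 4 seats).
Remainders in descending order: Arden 0.935, Galen 0.838, Farrow 0.675, Dorne 0.570, Brisco 0.390, Eskel 0.354, Harke 0.238, Carrow 0.001.
Largest remainders: Arden, Galen, Farrow, Dorne receive the extra seats.
Carrow receives 4.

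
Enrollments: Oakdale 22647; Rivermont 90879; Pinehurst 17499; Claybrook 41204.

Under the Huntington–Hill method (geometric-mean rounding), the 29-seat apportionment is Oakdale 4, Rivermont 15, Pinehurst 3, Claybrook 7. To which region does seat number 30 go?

Priority for the next seat is population ÷ (√(s·(s+1))).
Priorities: Oakdale 5064.023, Rivermont 5866.214, Pinehurst 5051.526, Claybrook 5506.116.
Highest priority: Rivermont.

Rivermont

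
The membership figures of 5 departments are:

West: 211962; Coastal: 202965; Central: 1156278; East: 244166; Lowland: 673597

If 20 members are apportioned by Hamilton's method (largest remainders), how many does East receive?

Total 2488968; standard divisor 2488968/20 ≈ 124448.4.
Standard quotas: West 1.7032, Coastal 1.6309, Central 9.2912, East 1.9620, Lowland 5.4127.
Lower quotas: West 1, Coastal 1, Central 9, East 1, Lowland 5 (sum 17, leaving 3 seats).
Remainders in descending order: East 0.9620, West 0.7032, Coastal 0.6309, Lowland 0.4127, Central 0.2912.
The surplus seats go to East, West, Coastal.
East receives 2.

2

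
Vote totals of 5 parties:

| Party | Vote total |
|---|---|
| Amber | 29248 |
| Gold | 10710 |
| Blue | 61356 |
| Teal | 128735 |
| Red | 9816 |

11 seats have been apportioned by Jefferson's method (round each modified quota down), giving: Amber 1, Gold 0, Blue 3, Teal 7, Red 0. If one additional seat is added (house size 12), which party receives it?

Priority for the next seat is population ÷ (current seats + 1).
Priorities: Amber 14624.000, Gold 10710.000, Blue 15339.000, Teal 16091.875, Red 9816.000.
Highest priority: Teal.

Teal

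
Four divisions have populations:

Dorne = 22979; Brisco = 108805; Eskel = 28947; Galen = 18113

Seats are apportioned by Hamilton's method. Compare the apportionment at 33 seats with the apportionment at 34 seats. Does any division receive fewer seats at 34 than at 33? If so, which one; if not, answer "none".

At 33 seats: Dorne 4, Brisco 20, Eskel 5, Galen 4.
At 34 seats: Dorne 4, Brisco 21, Eskel 6, Galen 3.
Galen drops from 4 to 3.

Galen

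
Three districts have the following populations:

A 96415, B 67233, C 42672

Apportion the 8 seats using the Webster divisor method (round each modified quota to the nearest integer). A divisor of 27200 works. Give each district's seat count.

A 4; B 2; C 2

With modified divisor 27200: modified quotas A 3.545, B 2.472, C 1.569.
Rounding to the nearest integer: A 4, B 2, C 2 (total 8).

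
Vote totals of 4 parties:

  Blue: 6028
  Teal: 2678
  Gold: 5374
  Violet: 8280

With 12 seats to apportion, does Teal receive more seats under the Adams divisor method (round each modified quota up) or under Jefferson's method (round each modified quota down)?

Adams

Adams: Blue 3, Teal 2, Gold 3, Violet 4.
Jefferson: Blue 3, Teal 1, Gold 3, Violet 5.
Teal gets 2 under Adams and 1 under Jefferson.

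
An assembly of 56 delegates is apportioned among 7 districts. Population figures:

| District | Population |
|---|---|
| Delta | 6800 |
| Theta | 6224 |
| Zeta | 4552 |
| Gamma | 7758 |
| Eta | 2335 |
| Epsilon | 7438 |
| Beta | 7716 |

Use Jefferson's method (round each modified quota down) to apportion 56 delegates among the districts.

Delta=9, Theta=8, Zeta=6, Gamma=10, Eta=3, Epsilon=10, Beta=10

Standard divisor 42823/56 ≈ 764.696; standard quotas: Delta 8.892, Theta 8.139, Zeta 5.953, Gamma 10.145, Eta 3.053, Epsilon 9.727, Beta 10.090.
Rounding down gives 8, 8, 5, 10, 3, 9, 10 = 53 seats, so the divisor must be adjusted.
With modified divisor 720: modified quotas Delta 9.444, Theta 8.644, Zeta 6.322, Gamma 10.775, Eta 3.243, Epsilon 10.331, Beta 10.717.
Rounding down: Delta 9, Theta 8, Zeta 6, Gamma 10, Eta 3, Epsilon 10, Beta 10 (total 56).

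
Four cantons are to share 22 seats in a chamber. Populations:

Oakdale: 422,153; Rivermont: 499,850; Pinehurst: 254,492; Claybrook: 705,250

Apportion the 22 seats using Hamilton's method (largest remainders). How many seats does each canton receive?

Standard divisor: 1881745 ÷ 22 ≈ 85533.864.
Standard quotas: Oakdale 4.9355, Rivermont 5.8439, Pinehurst 2.9753, Claybrook 8.2453.
Lower quotas: Oakdale 4, Rivermont 5, Pinehurst 2, Claybrook 8 (sum 19, leaving 3 seats).
Remainders in descending order: Pinehurst 0.9753, Oakdale 0.9355, Rivermont 0.8439, Claybrook 0.2453.
Largest remainders: Pinehurst, Oakdale, Rivermont receive the extra seats.

Oakdale=5, Rivermont=6, Pinehurst=3, Claybrook=8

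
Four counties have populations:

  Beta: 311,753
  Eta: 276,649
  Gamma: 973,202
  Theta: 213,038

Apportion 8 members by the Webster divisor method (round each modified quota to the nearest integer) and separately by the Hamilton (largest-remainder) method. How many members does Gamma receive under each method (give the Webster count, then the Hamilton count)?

Webster: Beta 1, Eta 1, Gamma 5, Theta 1.
Hamilton: Beta 2, Eta 1, Gamma 4, Theta 1.
Gamma gets 5 under Webster and 4 under Hamilton.

5 and 4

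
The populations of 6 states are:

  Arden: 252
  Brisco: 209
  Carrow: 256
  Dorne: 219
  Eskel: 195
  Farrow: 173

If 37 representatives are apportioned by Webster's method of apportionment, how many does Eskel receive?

6

Standard divisor 1304/37 ≈ 35.243; standard quotas: Arden 7.150, Brisco 5.930, Carrow 7.264, Dorne 6.214, Eskel 5.533, Farrow 4.909.
Rounding to the nearest integer gives Arden 7, Brisco 6, Carrow 7, Dorne 6, Eskel 6, Farrow 5 — total 37, matching the house size, so no adjustment is needed.
Eskel receives 6.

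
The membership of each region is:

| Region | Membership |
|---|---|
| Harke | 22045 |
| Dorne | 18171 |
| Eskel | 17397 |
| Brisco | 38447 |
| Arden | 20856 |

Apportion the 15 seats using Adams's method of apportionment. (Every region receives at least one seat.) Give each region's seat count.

Standard divisor 116916/15 ≈ 7794.4; standard quotas: Harke 2.828, Dorne 2.331, Eskel 2.232, Brisco 4.933, Arden 2.676.
Rounding up gives 3, 3, 3, 5, 3 = 17 seats, so the divisor must be adjusted.
With modified divisor 9300: modified quotas Harke 2.370, Dorne 1.954, Eskel 1.871, Brisco 4.134, Arden 2.243.
Rounding up: Harke 3, Dorne 2, Eskel 2, Brisco 5, Arden 3 (total 15).

Harke 3; Dorne 2; Eskel 2; Brisco 5; Arden 3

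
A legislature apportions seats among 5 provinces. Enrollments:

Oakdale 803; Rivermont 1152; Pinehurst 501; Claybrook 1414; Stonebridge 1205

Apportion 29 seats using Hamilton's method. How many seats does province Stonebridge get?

Total 5075; standard divisor 5075/29 = 175.
Standard quotas: Oakdale 4.589, Rivermont 6.583, Pinehurst 2.863, Claybrook 8.080, Stonebridge 6.886.
Lower quotas: Oakdale 4, Rivermont 6, Pinehurst 2, Claybrook 8, Stonebridge 6 (sum 26, leaving 3 seats).
Remainders in descending order: Stonebridge 0.886, Pinehurst 0.863, Oakdale 0.589, Rivermont 0.583, Claybrook 0.080.
Largest remainders: Stonebridge, Pinehurst, Oakdale receive the extra seats.
Stonebridge receives 7.

7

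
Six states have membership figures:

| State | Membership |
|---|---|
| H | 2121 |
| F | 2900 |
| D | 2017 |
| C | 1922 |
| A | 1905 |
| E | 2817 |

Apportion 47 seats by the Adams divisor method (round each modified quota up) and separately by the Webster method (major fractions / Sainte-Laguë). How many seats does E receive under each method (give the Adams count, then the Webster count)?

Adams: H 7, F 10, D 7, C 7, A 7, E 9.
Webster: H 7, F 10, D 7, C 7, A 6, E 10.
E gets 9 under Adams and 10 under Webster.

9 and 10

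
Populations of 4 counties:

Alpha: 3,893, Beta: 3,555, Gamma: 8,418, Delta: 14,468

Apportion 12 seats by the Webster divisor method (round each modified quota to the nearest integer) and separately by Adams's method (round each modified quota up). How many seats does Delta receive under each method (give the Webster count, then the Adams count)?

6 and 5

Webster: Alpha 2, Beta 1, Gamma 3, Delta 6.
Adams: Alpha 2, Beta 2, Gamma 3, Delta 5.
Delta gets 6 under Webster and 5 under Adams.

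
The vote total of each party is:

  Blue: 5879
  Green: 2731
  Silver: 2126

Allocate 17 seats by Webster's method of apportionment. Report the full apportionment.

Blue: 10, Green: 4, Silver: 3

Standard divisor 10736/17 ≈ 631.529; standard quotas: Blue 9.309, Green 4.324, Silver 3.366.
Rounding to the nearest integer gives 9, 4, 3 = 16 seats, so the divisor must be adjusted.
With modified divisor 613: modified quotas Blue 9.591, Green 4.455, Silver 3.468.
Rounding to the nearest integer: Blue 10, Green 4, Silver 3 (total 17).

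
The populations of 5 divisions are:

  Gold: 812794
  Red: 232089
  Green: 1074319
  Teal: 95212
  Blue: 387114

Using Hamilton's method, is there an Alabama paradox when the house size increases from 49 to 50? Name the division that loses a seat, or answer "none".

Red

At 49 seats: Gold 15, Red 5, Green 20, Teal 2, Blue 7.
At 50 seats: Gold 16, Red 4, Green 21, Teal 2, Blue 7.
Red drops from 5 to 4.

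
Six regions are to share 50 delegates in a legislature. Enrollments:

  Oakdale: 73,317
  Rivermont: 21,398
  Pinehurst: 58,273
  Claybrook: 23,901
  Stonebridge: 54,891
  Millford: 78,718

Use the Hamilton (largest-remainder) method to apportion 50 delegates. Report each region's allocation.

Oakdale: 12, Rivermont: 3, Pinehurst: 9, Claybrook: 4, Stonebridge: 9, Millford: 13

Standard divisor: 310498 ÷ 50 ≈ 6209.96.
Standard quotas: Oakdale 11.8064, Rivermont 3.4458, Pinehurst 9.3838, Claybrook 3.8488, Stonebridge 8.8392, Millford 12.6761.
Lower quotas: Oakdale 11, Rivermont 3, Pinehurst 9, Claybrook 3, Stonebridge 8, Millford 12 (sum 46, leaving 4 seats).
Remainders in descending order: Claybrook 0.8488, Stonebridge 0.8392, Oakdale 0.8064, Millford 0.6761, Rivermont 0.4458, Pinehurst 0.3838.
Largest remainders: Claybrook, Stonebridge, Oakdale, Millford receive the extra seats.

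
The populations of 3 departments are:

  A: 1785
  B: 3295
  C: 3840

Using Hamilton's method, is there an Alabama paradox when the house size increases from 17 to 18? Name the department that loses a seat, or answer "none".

At 17 seats: A 4, B 6, C 7.
At 18 seats: A 3, B 7, C 8.
A drops from 4 to 3.

A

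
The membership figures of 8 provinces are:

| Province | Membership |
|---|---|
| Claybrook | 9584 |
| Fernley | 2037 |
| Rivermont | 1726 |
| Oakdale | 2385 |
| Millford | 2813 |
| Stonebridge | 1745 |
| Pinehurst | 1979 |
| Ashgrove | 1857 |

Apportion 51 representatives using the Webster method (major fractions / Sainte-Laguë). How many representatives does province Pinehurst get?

4

Standard divisor 24126/51 ≈ 473.059; standard quotas: Claybrook 20.260, Fernley 4.306, Rivermont 3.649, Oakdale 5.042, Millford 5.946, Stonebridge 3.689, Pinehurst 4.183, Ashgrove 3.926.
Rounding to the nearest integer gives Claybrook 20, Fernley 4, Rivermont 4, Oakdale 5, Millford 6, Stonebridge 4, Pinehurst 4, Ashgrove 4 — total 51, matching the house size, so no adjustment is needed.
Pinehurst receives 4.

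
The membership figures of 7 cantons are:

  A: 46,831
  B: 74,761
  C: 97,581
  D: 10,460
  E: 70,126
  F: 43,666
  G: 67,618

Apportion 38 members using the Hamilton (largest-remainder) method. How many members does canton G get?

6

The standard divisor is 411043/38 ≈ 10816.921.
Standard quotas: A 4.3294, B 6.9115, C 9.0211, D 0.9670, E 6.4830, F 4.0368, G 6.2511.
Lower quotas: A 4, B 6, C 9, D 0, E 6, F 4, G 6 (sum 35, leaving 3 seats).
Remainders in descending order: D 0.9670, B 0.9115, E 0.4830, A 0.3294, G 0.2511, F 0.0368, C 0.0211.
The surplus seats go to D, B, E.
G receives 6.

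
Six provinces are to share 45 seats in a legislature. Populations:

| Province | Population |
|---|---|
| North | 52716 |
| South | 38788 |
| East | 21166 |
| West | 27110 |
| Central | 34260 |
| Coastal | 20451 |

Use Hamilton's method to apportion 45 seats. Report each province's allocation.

Total 194491; standard divisor 194491/45 ≈ 4322.022.
Standard quotas: North 12.1971, South 8.9745, East 4.8972, West 6.2725, Central 7.9268, Coastal 4.7318.
Lower quotas: North 12, South 8, East 4, West 6, Central 7, Coastal 4 (sum 41, leaving 4 seats).
Remainders in descending order: South 0.9745, Central 0.9268, East 0.8972, Coastal 0.7318, West 0.2725, North 0.1971.
Largest remainders: South, Central, East, Coastal receive the extra seats.

North=12, South=9, East=5, West=6, Central=8, Coastal=5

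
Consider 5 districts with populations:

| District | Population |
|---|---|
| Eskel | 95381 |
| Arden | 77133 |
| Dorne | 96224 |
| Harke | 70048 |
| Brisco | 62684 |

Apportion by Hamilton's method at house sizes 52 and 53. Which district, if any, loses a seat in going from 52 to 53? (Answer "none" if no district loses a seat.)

At 52 seats: Eskel 12, Arden 10, Dorne 13, Harke 9, Brisco 8.
At 53 seats: Eskel 13, Arden 10, Dorne 13, Harke 9, Brisco 8.
No district's allocation decreased.

none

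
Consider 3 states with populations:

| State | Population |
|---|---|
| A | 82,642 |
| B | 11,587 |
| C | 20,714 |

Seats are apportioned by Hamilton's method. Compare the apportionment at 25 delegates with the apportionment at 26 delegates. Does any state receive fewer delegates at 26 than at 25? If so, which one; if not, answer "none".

At 25 seats: A 18, B 3, C 4.
At 26 seats: A 19, B 2, C 5.
B drops from 3 to 2.

B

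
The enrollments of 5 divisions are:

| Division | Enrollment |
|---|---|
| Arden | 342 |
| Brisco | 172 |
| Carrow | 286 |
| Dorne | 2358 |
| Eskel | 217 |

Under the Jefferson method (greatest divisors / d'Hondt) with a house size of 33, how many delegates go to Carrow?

Standard divisor 3375/33 ≈ 102.273; standard quotas: Arden 3.344, Brisco 1.682, Carrow 2.796, Dorne 23.056, Eskel 2.122.
Rounding down gives 3, 1, 2, 23, 2 = 31 seats, so the divisor must be adjusted.
With modified divisor 94.62: modified quotas Arden 3.614, Brisco 1.818, Carrow 3.023, Dorne 24.921, Eskel 2.293.
Rounding down: Arden 3, Brisco 1, Carrow 3, Dorne 24, Eskel 2 (total 33).
Carrow receives 3.

3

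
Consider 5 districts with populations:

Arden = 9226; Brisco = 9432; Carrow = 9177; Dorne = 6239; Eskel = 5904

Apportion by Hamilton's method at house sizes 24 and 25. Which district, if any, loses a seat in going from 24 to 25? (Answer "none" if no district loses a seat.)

At 24 seats: Arden 5, Brisco 6, Carrow 5, Dorne 4, Eskel 4.
At 25 seats: Arden 6, Brisco 6, Carrow 6, Dorne 4, Eskel 3.
Eskel drops from 4 to 3.

Eskel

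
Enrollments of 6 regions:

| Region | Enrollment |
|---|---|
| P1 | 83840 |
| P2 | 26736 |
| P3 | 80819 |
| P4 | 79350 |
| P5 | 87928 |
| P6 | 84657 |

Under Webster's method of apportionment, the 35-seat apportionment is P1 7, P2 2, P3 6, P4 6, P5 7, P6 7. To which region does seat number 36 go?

P3

Priority for the next seat is population ÷ (current seats + 0.5).
Priorities: P1 11178.667, P2 10694.400, P3 12433.692, P4 12207.692, P5 11723.733, P6 11287.600.
Highest priority: P3.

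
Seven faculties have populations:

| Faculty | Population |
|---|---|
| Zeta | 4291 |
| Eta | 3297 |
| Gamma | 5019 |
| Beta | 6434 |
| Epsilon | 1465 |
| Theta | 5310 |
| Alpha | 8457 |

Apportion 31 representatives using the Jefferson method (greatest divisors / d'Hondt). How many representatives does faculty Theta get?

Standard divisor 34273/31 ≈ 1105.581; standard quotas: Zeta 3.881, Eta 2.982, Gamma 4.540, Beta 5.820, Epsilon 1.325, Theta 4.803, Alpha 7.649.
Rounding down gives 3, 2, 4, 5, 1, 4, 7 = 26 seats, so the divisor must be adjusted.
With modified divisor 1030: modified quotas Zeta 4.166, Eta 3.201, Gamma 4.873, Beta 6.247, Epsilon 1.422, Theta 5.155, Alpha 8.211.
Rounding down: Zeta 4, Eta 3, Gamma 4, Beta 6, Epsilon 1, Theta 5, Alpha 8 (total 31).
Theta receives 5.

5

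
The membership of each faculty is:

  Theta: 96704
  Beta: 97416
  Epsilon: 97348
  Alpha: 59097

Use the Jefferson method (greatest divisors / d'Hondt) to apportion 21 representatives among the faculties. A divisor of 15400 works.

Theta: 6, Beta: 6, Epsilon: 6, Alpha: 3

With modified divisor 15400: modified quotas Theta 6.279, Beta 6.326, Epsilon 6.321, Alpha 3.837.
Rounding down: Theta 6, Beta 6, Epsilon 6, Alpha 3 (total 21).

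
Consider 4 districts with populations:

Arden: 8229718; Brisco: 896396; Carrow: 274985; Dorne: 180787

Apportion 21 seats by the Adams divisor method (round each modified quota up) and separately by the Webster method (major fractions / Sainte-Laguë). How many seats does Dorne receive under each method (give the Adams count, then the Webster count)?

1 and 0

Adams: Arden 17, Brisco 2, Carrow 1, Dorne 1.
Webster: Arden 18, Brisco 2, Carrow 1, Dorne 0.
Dorne gets 1 under Adams and 0 under Webster.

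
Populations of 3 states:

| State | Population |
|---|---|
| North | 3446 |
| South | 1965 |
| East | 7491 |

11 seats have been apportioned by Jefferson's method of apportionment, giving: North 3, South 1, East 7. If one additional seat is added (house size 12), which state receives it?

Priority for the next seat is population ÷ (current seats + 1).
Priorities: North 861.500, South 982.500, East 936.375.
Highest priority: South.

South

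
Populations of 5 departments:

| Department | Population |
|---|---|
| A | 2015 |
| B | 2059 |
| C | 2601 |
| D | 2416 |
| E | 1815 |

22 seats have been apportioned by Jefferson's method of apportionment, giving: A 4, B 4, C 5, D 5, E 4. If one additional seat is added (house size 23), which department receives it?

C

Priority for the next seat is population ÷ (current seats + 1).
Priorities: A 403.000, B 411.800, C 433.500, D 402.667, E 363.000.
Highest priority: C.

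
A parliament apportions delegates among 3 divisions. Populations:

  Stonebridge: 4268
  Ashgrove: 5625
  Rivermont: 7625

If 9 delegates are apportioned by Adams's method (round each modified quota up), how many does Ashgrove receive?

3

Standard divisor 17518/9 ≈ 1946.444; standard quotas: Stonebridge 2.193, Ashgrove 2.890, Rivermont 3.917.
Rounding up gives 3, 3, 4 = 10 seats, so the divisor must be adjusted.
With modified divisor 2300: modified quotas Stonebridge 1.856, Ashgrove 2.446, Rivermont 3.315.
Rounding up: Stonebridge 2, Ashgrove 3, Rivermont 4 (total 9).
Ashgrove receives 3.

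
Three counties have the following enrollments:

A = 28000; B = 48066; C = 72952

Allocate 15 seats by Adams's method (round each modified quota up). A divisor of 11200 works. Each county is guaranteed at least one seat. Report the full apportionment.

With modified divisor 11200: modified quotas A 2.500, B 4.292, C 6.514.
Rounding up: A 3, B 5, C 7 (total 15).

A: 3, B: 5, C: 7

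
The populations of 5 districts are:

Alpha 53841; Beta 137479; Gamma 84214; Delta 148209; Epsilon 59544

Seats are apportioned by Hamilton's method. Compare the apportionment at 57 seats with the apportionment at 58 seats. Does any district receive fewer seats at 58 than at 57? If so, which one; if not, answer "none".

At 57 seats: Alpha 6, Beta 16, Gamma 10, Delta 18, Epsilon 7.
At 58 seats: Alpha 6, Beta 17, Gamma 10, Delta 18, Epsilon 7.
No district's allocation decreased.

none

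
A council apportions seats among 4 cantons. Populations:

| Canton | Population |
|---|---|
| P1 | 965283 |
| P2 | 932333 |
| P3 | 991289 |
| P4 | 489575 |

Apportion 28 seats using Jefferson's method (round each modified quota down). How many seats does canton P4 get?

Standard divisor 3378480/28 ≈ 120660; standard quotas: P1 8.000, P2 7.727, P3 8.216, P4 4.057.
Rounding down gives 8, 7, 8, 4 = 27 seats, so the divisor must be adjusted.
With modified divisor 113300: modified quotas P1 8.520, P2 8.229, P3 8.749, P4 4.321.
Rounding down: P1 8, P2 8, P3 8, P4 4 (total 28).
P4 receives 4.

4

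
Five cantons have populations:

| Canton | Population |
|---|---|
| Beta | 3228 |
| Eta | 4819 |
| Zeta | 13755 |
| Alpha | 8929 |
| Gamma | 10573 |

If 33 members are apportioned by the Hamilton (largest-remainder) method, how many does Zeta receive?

11

Total 41304; standard divisor 41304/33 ≈ 1251.636.
Standard quotas: Beta 2.5790, Eta 3.8502, Zeta 10.9896, Alpha 7.1339, Gamma 8.4473.
Lower quotas: Beta 2, Eta 3, Zeta 10, Alpha 7, Gamma 8 (sum 30, leaving 3 seats).
Remainders in descending order: Zeta 0.9896, Eta 0.8502, Beta 0.5790, Gamma 0.4473, Alpha 0.1339.
Largest remainders: Zeta, Eta, Beta receive the extra seats.
Zeta receives 11.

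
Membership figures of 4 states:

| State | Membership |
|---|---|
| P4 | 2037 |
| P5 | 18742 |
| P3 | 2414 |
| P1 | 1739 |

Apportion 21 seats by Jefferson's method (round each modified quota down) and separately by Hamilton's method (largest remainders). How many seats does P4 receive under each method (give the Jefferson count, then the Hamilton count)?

1 and 2

Jefferson: P4 1, P5 17, P3 2, P1 1.
Hamilton: P4 2, P5 16, P3 2, P1 1.
P4 gets 1 under Jefferson and 2 under Hamilton.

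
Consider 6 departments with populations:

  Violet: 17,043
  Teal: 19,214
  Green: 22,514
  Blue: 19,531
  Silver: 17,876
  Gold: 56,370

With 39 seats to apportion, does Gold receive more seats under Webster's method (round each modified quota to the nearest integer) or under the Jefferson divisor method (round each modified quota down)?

Jefferson

Webster: Violet 4, Teal 5, Green 6, Blue 5, Silver 5, Gold 14.
Jefferson: Violet 4, Teal 5, Green 6, Blue 5, Silver 4, Gold 15.
Gold gets 14 under Webster and 15 under Jefferson.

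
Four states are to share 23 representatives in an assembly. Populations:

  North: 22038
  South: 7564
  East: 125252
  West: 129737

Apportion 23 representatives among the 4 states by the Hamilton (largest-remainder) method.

North: 2, South: 1, East: 10, West: 10

Standard divisor: 284591 ÷ 23 ≈ 12373.522.
Standard quotas: North 1.7811, South 0.6113, East 10.1226, West 10.4851.
Lower quotas: North 1, South 0, East 10, West 10 (sum 21, leaving 2 seats).
Remainders in descending order: North 0.7811, South 0.6113, West 0.4851, East 0.1226.
Largest remainders: North, South receive the extra seats.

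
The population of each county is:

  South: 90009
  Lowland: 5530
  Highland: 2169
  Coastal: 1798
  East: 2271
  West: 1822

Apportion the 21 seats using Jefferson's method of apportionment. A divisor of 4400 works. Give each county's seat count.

With modified divisor 4400: modified quotas South 20.457, Lowland 1.257, Highland 0.493, Coastal 0.409, East 0.516, West 0.414.
Rounding down: South 20, Lowland 1, Highland 0, Coastal 0, East 0, West 0 (total 21).

South=20, Lowland=1, Highland=0, Coastal=0, East=0, West=0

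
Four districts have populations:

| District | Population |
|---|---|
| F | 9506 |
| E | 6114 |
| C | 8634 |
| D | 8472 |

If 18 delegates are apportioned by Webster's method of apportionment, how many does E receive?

Standard divisor 32726/18 ≈ 1818.111; standard quotas: F 5.229, E 3.363, C 4.749, D 4.660.
Rounding to the nearest integer gives F 5, E 3, C 5, D 5 — total 18, matching the house size, so no adjustment is needed.
E receives 3.

3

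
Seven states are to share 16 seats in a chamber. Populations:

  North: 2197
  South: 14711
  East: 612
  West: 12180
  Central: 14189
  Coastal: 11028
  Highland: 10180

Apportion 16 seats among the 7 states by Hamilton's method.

North=1, South=4, East=0, West=3, Central=3, Coastal=3, Highland=2

Total 65097; standard divisor 65097/16 ≈ 4068.562.
Standard quotas: North 0.5400, South 3.6158, East 0.1504, West 2.9937, Central 3.4875, Coastal 2.7105, Highland 2.5021.
Lower quotas: North 0, South 3, East 0, West 2, Central 3, Coastal 2, Highland 2 (sum 12, leaving 4 seats).
Remainders in descending order: West 0.9937, Coastal 0.7105, South 0.6158, North 0.5400, Highland 0.5021, Central 0.4875, East 0.1504.
Largest remainders: West, Coastal, South, North receive the extra seats.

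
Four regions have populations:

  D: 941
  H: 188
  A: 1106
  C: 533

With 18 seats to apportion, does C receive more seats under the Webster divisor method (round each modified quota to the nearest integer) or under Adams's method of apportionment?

Webster

Webster: D 6, H 1, A 7, C 4.
Adams: D 6, H 2, A 7, C 3.
C gets 4 under Webster and 3 under Adams.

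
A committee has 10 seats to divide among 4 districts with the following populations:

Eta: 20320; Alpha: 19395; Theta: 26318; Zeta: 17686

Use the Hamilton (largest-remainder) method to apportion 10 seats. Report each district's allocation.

The standard divisor is 83719/10 ≈ 8371.9.
Standard quotas: Eta 2.4272, Alpha 2.3167, Theta 3.1436, Zeta 2.1125.
Lower quotas: Eta 2, Alpha 2, Theta 3, Zeta 2 (sum 9, leaving 1 seat).
Remainders in descending order: Eta 0.4272, Alpha 0.3167, Theta 0.1436, Zeta 0.1125.
Largest remainder: Eta receives the extra seat.

Eta=3; Alpha=2; Theta=3; Zeta=2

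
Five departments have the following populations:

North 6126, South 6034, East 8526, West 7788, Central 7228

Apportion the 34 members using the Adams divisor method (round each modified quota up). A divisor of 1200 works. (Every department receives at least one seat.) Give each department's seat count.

With modified divisor 1200: modified quotas North 5.105, South 5.028, East 7.105, West 6.490, Central 6.023.
Rounding up: North 6, South 6, East 8, West 7, Central 7 (total 34).

North=6, South=6, East=8, West=7, Central=7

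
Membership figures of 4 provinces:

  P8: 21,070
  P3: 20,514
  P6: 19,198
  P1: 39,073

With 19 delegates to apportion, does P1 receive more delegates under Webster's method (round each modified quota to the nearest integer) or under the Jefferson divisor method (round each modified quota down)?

Jefferson

Webster: P8 4, P3 4, P6 4, P1 7.
Jefferson: P8 4, P3 4, P6 3, P1 8.
P1 gets 7 under Webster and 8 under Jefferson.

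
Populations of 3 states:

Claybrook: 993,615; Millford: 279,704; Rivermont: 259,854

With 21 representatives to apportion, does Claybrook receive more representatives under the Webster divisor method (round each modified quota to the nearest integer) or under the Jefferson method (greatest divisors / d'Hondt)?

Webster: Claybrook 13, Millford 4, Rivermont 4.
Jefferson: Claybrook 14, Millford 4, Rivermont 3.
Claybrook gets 13 under Webster and 14 under Jefferson.

Jefferson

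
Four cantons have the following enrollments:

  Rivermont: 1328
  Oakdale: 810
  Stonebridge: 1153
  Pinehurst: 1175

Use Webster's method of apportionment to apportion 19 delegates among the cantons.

Rivermont 6, Oakdale 3, Stonebridge 5, Pinehurst 5

Standard divisor 4466/19 ≈ 235.053; standard quotas: Rivermont 5.650, Oakdale 3.446, Stonebridge 4.905, Pinehurst 4.999.
Rounding to the nearest integer gives Rivermont 6, Oakdale 3, Stonebridge 5, Pinehurst 5 — total 19, matching the house size, so no adjustment is needed.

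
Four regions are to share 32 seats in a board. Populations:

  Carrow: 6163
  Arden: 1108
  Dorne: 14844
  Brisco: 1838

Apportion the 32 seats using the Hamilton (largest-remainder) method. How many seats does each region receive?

Total 23953; standard divisor 23953/32 ≈ 748.531.
Standard quotas: Carrow 8.2335, Arden 1.4802, Dorne 19.8308, Brisco 2.4555.
Lower quotas: Carrow 8, Arden 1, Dorne 19, Brisco 2 (sum 30, leaving 2 seats).
Remainders in descending order: Dorne 0.8308, Arden 0.4802, Brisco 0.4555, Carrow 0.2335.
The surplus seats go to Dorne, Arden.

Carrow 8, Arden 2, Dorne 20, Brisco 2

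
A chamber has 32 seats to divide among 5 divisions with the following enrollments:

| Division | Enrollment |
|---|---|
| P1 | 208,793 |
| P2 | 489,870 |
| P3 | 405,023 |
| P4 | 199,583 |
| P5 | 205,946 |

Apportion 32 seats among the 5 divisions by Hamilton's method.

Total 1509215; standard divisor 1509215/32 ≈ 47162.969.
Standard quotas: P1 4.4271, P2 10.3868, P3 8.5877, P4 4.2318, P5 4.3667.
Lower quotas: P1 4, P2 10, P3 8, P4 4, P5 4 (sum 30, leaving 2 seats).
Remainders in descending order: P3 0.5877, P1 0.4271, P2 0.3868, P5 0.3667, P4 0.2318.
Largest remainders: P3, P1 receive the extra seats.

P1: 5; P2: 10; P3: 9; P4: 4; P5: 4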